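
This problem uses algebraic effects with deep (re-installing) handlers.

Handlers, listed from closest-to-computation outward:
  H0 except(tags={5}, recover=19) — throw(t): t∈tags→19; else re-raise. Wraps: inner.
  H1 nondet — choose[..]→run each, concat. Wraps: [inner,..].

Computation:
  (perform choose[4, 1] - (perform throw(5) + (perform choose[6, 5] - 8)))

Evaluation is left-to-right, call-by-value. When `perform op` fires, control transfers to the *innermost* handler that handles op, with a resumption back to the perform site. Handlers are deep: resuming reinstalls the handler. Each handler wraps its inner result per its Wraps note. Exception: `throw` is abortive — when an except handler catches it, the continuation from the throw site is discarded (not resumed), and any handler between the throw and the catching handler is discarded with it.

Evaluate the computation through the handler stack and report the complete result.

Answer: [19, 19]

Working:
choose[4, 1] @ H1
  branch[0] choose=4:
    throw(5) @ H0 caught ⇒ 19
    H1 returns [19]
  branch[1] choose=1:
    throw(5) @ H0 caught ⇒ 19
    H1 returns [19]
= [19, 19]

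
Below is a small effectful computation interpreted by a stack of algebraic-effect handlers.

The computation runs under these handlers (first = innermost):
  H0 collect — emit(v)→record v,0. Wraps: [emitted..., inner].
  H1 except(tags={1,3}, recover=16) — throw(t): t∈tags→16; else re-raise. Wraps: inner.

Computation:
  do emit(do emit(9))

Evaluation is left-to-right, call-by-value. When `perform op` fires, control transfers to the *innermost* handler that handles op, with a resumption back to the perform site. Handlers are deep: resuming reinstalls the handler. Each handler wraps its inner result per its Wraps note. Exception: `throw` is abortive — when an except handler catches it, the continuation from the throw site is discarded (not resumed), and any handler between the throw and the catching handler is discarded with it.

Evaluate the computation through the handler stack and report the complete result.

Answer: [9, 0, 0]

Step-by-step:
emit(9) @ H0 ⇒ out+=9
emit(0) @ H0 ⇒ out+=0
H0 returns [9, 0, 0]
H1 returns [9, 0, 0]
= [9, 0, 0]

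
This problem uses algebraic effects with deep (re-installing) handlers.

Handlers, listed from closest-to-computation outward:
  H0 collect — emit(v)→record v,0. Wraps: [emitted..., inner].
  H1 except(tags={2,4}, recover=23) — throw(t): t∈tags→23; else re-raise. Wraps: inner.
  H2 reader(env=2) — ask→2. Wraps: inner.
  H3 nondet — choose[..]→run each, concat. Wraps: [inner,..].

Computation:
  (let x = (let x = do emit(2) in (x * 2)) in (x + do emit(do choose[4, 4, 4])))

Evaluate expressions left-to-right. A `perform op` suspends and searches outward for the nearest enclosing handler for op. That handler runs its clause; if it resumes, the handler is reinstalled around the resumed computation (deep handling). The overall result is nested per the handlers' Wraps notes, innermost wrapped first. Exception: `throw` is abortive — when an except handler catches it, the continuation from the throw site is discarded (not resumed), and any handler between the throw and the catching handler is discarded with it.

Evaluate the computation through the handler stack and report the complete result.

Answer: [[2, 4, 0], [2, 4, 0], [2, 4, 0]]

Evaluation trace:
emit(2) @ H0 ⇒ out+=2
choose[4, 4, 4] @ H3
  branch[0] choose=4:
    emit(4) @ H0 ⇒ out+=4
    H0 returns [2, 4, 0]
    H1 returns [2, 4, 0]
    H2 returns [2, 4, 0]
    H3 returns [[2, 4, 0]]
  branch[1] choose=4:
    emit(4) @ H0 ⇒ out+=4
    H0 returns [2, 4, 0]
    H1 returns [2, 4, 0]
    H2 returns [2, 4, 0]
    H3 returns [[2, 4, 0]]
  branch[2] choose=4:
    emit(4) @ H0 ⇒ out+=4
    H0 returns [2, 4, 0]
    H1 returns [2, 4, 0]
    H2 returns [2, 4, 0]
    H3 returns [[2, 4, 0]]
= [[2, 4, 0], [2, 4, 0], [2, 4, 0]]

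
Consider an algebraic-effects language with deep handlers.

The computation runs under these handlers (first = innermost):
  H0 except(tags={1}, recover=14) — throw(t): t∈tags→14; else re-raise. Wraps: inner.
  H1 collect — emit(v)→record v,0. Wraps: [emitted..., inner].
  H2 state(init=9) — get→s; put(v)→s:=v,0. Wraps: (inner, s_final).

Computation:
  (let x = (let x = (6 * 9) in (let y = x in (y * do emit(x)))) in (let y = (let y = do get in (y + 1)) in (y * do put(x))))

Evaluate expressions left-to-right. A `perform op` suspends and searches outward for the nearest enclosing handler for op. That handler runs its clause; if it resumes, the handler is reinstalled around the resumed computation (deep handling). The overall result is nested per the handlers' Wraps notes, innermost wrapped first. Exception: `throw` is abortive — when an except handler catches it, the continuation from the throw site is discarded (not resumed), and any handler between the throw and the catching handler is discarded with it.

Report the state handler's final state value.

Answer: 0

Step-by-step:
emit(54) @ H1 ⇒ out+=54
get @ H2 ⇒ 9
put(0) @ H2 ⇒ s:=0
H0 returns 0
H1 returns [54, 0]
H2 returns ([54, 0], 0)
= ([54, 0], 0)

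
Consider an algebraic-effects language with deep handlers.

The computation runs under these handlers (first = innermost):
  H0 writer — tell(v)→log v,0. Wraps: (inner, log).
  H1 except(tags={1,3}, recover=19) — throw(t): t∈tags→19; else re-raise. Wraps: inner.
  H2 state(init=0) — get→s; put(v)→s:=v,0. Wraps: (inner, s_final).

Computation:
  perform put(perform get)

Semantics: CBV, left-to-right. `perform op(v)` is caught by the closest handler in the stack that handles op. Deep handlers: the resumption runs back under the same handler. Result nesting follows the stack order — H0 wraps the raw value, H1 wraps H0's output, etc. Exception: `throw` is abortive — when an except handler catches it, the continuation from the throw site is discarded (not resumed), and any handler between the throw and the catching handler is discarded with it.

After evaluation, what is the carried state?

Answer: 0

Evaluation trace:
get @ H2 ⇒ 0
put(0) @ H2 ⇒ s:=0
H0 returns (0, ())
H1 returns (0, ())
H2 returns ((0, ()), 0)
= ((0, ()), 0)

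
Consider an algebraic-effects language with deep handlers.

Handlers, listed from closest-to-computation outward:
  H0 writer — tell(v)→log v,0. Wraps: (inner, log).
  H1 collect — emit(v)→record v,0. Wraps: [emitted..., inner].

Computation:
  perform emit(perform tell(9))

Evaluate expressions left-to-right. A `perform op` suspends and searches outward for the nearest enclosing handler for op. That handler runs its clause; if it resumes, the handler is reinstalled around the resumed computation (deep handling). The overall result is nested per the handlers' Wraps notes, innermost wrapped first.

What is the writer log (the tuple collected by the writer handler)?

Answer: (9)

Step-by-step:
tell(9) @ H0 ⇒ log+=9
emit(0) @ H1 ⇒ out+=0
H0 returns (0, (9))
H1 returns [0, (0, (9))]
= [0, (0, (9))]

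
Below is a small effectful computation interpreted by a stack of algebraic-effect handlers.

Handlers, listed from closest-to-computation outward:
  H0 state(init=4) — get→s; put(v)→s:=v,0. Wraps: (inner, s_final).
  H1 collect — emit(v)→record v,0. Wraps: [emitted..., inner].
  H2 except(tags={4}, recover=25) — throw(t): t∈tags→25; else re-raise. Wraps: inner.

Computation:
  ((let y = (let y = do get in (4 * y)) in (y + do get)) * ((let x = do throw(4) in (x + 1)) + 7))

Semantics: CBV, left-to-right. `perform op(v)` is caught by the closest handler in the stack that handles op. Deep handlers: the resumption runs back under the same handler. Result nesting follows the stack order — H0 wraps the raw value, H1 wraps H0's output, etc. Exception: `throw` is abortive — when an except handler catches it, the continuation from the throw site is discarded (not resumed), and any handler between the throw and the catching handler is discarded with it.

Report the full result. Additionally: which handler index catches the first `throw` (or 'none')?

Answer: 25 ; first throw caught by: H2

Evaluation trace:
get @ H0 ⇒ 4
get @ H0 ⇒ 4
throw(4) @ H2 caught ⇒ 25
= 25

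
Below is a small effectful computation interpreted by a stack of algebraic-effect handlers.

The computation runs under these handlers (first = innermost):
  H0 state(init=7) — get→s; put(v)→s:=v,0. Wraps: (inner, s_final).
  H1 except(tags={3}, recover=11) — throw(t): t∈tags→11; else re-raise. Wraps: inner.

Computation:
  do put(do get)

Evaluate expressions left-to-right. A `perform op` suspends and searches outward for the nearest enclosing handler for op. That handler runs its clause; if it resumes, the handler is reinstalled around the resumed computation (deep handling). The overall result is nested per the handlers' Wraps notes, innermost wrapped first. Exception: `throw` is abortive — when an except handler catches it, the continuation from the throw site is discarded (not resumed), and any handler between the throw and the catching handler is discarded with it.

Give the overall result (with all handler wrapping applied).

Step-by-step:
get @ H0 ⇒ 7
put(7) @ H0 ⇒ s:=7
H0 returns (0, 7)
H1 returns (0, 7)
= (0, 7)

Answer: (0, 7)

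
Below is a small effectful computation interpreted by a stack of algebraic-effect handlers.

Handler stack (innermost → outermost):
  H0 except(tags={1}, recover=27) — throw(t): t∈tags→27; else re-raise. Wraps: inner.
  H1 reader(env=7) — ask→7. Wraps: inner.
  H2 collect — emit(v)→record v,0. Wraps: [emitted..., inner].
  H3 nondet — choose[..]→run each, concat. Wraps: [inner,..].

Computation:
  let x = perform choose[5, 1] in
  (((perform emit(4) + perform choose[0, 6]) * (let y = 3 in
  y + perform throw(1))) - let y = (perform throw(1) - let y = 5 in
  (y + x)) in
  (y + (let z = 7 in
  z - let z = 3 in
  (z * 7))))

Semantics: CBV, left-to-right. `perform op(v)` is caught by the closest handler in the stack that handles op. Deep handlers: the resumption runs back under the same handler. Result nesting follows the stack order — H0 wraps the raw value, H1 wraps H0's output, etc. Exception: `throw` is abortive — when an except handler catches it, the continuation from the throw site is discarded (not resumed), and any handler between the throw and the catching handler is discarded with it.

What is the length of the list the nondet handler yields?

Evaluation trace:
choose[5, 1] @ H3
  branch[0] choose=5:
    emit(4) @ H2 ⇒ out+=4
    choose[0, 6] @ H3
      branch[0] choose=0:
        throw(1) @ H0 caught ⇒ 27
        H1 returns 27
        H2 returns [4, 27]
        H3 returns [[4, 27]]
      branch[1] choose=6:
        throw(1) @ H0 caught ⇒ 27
        H1 returns 27
        H2 returns [4, 27]
        H3 returns [[4, 27]]
  branch[1] choose=1:
    emit(4) @ H2 ⇒ out+=4
    choose[0, 6] @ H3
      branch[0] choose=0:
        throw(1) @ H0 caught ⇒ 27
        H1 returns 27
        H2 returns [4, 27]
        H3 returns [[4, 27]]
      branch[1] choose=6:
        throw(1) @ H0 caught ⇒ 27
        H1 returns 27
        H2 returns [4, 27]
        H3 returns [[4, 27]]
= [[4, 27], [4, 27], [4, 27], [4, 27]]

Answer: 4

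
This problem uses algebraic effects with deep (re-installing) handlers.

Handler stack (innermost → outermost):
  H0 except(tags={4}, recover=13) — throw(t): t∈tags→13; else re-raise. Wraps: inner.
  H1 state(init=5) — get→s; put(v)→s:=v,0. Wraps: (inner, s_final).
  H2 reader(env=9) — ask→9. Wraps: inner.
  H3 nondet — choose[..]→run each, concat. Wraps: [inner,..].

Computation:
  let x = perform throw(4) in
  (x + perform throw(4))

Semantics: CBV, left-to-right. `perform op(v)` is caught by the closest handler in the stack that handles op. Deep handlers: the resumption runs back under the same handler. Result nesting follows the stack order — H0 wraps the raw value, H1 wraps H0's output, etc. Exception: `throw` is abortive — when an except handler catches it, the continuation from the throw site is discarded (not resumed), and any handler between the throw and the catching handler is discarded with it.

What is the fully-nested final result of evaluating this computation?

Answer: [(13, 5)]

Step-by-step:
throw(4) @ H0 caught ⇒ 13
H1 returns (13, 5)
H2 returns (13, 5)
H3 returns [(13, 5)]
= [(13, 5)]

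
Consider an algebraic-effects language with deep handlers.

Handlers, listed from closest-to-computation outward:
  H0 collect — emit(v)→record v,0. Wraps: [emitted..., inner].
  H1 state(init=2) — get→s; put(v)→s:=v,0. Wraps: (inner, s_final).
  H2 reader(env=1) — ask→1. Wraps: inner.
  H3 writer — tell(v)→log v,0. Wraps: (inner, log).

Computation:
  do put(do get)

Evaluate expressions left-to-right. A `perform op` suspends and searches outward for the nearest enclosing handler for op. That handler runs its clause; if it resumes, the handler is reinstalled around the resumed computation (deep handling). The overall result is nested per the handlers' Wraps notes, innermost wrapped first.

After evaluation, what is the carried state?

Answer: 2

Working:
get @ H1 ⇒ 2
put(2) @ H1 ⇒ s:=2
H0 returns [0]
H1 returns ([0], 2)
H2 returns ([0], 2)
H3 returns (([0], 2), ())
= (([0], 2), ())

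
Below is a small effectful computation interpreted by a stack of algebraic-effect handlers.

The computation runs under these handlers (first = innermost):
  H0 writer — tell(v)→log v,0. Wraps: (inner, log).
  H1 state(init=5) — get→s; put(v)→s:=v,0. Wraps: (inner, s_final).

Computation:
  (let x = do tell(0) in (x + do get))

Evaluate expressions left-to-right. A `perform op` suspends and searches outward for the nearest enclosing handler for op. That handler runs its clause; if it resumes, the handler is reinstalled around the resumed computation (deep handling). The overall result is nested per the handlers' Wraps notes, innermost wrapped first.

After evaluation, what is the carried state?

Working:
tell(0) @ H0 ⇒ log+=0
get @ H1 ⇒ 5
H0 returns (5, (0))
H1 returns ((5, (0)), 5)
= ((5, (0)), 5)

Answer: 5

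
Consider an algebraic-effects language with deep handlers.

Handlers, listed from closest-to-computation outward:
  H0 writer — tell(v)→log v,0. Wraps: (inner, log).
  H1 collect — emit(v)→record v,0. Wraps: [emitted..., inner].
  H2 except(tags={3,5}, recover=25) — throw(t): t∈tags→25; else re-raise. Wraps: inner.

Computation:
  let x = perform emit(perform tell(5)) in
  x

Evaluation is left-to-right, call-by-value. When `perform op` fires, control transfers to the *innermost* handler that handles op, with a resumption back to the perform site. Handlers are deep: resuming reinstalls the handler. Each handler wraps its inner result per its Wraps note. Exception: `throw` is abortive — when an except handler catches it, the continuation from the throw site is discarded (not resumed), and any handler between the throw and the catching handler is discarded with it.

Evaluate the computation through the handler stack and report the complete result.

Evaluation trace:
tell(5) @ H0 ⇒ log+=5
emit(0) @ H1 ⇒ out+=0
H0 returns (0, (5))
H1 returns [0, (0, (5))]
H2 returns [0, (0, (5))]
= [0, (0, (5))]

Answer: [0, (0, (5))]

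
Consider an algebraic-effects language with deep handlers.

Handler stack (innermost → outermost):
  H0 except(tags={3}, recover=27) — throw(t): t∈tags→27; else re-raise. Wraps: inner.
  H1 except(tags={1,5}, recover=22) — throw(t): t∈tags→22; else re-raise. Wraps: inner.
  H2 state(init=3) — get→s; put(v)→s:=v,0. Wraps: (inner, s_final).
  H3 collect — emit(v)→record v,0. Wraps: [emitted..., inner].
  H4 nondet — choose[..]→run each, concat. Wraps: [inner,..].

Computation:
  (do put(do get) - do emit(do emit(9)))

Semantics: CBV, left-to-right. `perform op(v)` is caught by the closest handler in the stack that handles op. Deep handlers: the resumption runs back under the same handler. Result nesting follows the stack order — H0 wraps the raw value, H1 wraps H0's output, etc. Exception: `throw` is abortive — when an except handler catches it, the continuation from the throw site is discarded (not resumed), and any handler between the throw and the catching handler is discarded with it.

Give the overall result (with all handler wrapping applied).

Working:
get @ H2 ⇒ 3
put(3) @ H2 ⇒ s:=3
emit(9) @ H3 ⇒ out+=9
emit(0) @ H3 ⇒ out+=0
H0 returns 0
H1 returns 0
H2 returns (0, 3)
H3 returns [9, 0, (0, 3)]
H4 returns [[9, 0, (0, 3)]]
= [[9, 0, (0, 3)]]

Answer: [[9, 0, (0, 3)]]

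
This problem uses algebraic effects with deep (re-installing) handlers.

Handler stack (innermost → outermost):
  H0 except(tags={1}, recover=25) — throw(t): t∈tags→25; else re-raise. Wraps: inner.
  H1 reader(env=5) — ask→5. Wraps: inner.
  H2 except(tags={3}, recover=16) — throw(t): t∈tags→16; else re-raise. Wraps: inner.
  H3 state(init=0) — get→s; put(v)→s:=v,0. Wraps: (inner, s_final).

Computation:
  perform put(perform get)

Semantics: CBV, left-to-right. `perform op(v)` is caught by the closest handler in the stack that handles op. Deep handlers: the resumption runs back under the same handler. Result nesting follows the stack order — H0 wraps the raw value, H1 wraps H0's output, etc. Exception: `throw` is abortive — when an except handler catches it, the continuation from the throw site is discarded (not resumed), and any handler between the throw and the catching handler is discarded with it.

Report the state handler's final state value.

Answer: 0

Evaluation trace:
get @ H3 ⇒ 0
put(0) @ H3 ⇒ s:=0
H0 returns 0
H1 returns 0
H2 returns 0
H3 returns (0, 0)
= (0, 0)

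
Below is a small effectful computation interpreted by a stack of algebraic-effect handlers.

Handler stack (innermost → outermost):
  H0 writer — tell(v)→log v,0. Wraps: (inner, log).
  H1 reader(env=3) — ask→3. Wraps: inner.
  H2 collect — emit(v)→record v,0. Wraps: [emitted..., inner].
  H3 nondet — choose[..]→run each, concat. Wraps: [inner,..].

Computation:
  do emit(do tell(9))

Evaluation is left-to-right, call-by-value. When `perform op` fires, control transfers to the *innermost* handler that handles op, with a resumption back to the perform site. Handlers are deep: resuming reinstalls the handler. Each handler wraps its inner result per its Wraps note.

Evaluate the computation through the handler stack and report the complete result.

Answer: [[0, (0, (9))]]

Evaluation trace:
tell(9) @ H0 ⇒ log+=9
emit(0) @ H2 ⇒ out+=0
H0 returns (0, (9))
H1 returns (0, (9))
H2 returns [0, (0, (9))]
H3 returns [[0, (0, (9))]]
= [[0, (0, (9))]]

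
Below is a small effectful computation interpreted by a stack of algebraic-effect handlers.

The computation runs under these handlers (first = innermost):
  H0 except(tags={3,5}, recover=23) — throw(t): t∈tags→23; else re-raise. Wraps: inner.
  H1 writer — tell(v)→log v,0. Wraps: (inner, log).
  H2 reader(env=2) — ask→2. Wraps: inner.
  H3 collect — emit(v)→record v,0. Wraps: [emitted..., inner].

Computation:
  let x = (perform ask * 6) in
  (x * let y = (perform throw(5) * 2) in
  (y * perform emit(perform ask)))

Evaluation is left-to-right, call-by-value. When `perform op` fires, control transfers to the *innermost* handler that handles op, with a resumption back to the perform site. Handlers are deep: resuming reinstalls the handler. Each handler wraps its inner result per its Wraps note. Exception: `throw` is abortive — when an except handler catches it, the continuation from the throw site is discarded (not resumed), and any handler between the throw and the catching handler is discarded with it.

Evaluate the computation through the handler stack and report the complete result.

Step-by-step:
ask @ H2 ⇒ 2
throw(5) @ H0 caught ⇒ 23
H1 returns (23, ())
H2 returns (23, ())
H3 returns [(23, ())]
= [(23, ())]

Answer: [(23, ())]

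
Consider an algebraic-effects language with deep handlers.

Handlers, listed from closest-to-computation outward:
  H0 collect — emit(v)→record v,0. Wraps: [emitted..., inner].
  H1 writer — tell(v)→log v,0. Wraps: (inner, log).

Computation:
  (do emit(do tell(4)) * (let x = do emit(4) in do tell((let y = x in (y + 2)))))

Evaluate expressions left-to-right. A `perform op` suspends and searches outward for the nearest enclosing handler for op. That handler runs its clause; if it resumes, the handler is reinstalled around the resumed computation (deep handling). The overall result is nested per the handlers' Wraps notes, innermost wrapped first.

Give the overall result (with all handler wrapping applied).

Answer: ([0, 4, 0], (4, 2))

Working:
tell(4) @ H1 ⇒ log+=4
emit(0) @ H0 ⇒ out+=0
emit(4) @ H0 ⇒ out+=4
tell(2) @ H1 ⇒ log+=2
H0 returns [0, 4, 0]
H1 returns ([0, 4, 0], (4, 2))
= ([0, 4, 0], (4, 2))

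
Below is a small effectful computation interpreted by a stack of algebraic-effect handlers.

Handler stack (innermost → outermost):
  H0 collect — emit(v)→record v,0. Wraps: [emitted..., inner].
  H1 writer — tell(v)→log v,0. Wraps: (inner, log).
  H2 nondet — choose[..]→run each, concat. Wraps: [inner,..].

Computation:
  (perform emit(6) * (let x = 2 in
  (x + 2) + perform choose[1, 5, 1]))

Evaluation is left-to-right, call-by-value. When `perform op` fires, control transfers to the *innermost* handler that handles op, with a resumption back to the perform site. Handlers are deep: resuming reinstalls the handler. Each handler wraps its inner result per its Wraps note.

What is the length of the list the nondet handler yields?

Evaluation trace:
emit(6) @ H0 ⇒ out+=6
choose[1, 5, 1] @ H2
  branch[0] choose=1:
    H0 returns [6, 0]
    H1 returns ([6, 0], ())
    H2 returns [([6, 0], ())]
  branch[1] choose=5:
    H0 returns [6, 0]
    H1 returns ([6, 0], ())
    H2 returns [([6, 0], ())]
  branch[2] choose=1:
    H0 returns [6, 0]
    H1 returns ([6, 0], ())
    H2 returns [([6, 0], ())]
= [([6, 0], ()), ([6, 0], ()), ([6, 0], ())]

Answer: 3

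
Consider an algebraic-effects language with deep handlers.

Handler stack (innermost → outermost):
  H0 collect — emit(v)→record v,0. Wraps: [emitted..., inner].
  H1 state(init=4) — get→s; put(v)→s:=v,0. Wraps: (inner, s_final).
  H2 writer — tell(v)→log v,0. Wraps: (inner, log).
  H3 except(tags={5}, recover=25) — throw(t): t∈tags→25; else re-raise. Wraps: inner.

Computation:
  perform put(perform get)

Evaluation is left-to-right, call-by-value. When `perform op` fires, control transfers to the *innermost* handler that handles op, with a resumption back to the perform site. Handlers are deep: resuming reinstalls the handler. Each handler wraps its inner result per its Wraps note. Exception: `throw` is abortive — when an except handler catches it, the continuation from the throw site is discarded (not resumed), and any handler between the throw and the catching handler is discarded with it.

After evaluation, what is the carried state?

Step-by-step:
get @ H1 ⇒ 4
put(4) @ H1 ⇒ s:=4
H0 returns [0]
H1 returns ([0], 4)
H2 returns (([0], 4), ())
H3 returns (([0], 4), ())
= (([0], 4), ())

Answer: 4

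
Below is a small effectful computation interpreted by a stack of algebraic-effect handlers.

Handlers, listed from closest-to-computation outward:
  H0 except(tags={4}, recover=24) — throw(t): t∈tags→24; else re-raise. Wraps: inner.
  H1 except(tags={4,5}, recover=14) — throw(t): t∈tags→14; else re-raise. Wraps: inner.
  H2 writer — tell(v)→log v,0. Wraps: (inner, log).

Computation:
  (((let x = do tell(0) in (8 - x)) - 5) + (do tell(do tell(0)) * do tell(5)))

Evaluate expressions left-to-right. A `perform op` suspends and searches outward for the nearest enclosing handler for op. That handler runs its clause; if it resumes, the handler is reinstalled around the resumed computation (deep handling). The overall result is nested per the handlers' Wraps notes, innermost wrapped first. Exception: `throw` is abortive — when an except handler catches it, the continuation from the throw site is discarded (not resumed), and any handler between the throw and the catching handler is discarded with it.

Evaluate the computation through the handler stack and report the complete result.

Step-by-step:
tell(0) @ H2 ⇒ log+=0
tell(0) @ H2 ⇒ log+=0
tell(0) @ H2 ⇒ log+=0
tell(5) @ H2 ⇒ log+=5
H0 returns 3
H1 returns 3
H2 returns (3, (0, 0, 0, 5))
= (3, (0, 0, 0, 5))

Answer: (3, (0, 0, 0, 5))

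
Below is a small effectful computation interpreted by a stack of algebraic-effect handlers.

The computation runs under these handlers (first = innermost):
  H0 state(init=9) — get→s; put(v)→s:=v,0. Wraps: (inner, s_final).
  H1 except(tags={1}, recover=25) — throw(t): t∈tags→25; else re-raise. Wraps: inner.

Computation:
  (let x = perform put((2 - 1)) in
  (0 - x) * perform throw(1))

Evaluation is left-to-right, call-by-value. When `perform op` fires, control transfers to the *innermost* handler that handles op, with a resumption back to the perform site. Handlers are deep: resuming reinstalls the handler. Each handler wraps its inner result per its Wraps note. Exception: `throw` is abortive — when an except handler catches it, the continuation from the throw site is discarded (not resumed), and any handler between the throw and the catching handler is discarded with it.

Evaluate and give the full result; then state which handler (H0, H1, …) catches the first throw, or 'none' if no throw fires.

Answer: 25 ; first throw caught by: H1

Working:
put(1) @ H0 ⇒ s:=1
throw(1) @ H1 caught ⇒ 25
= 25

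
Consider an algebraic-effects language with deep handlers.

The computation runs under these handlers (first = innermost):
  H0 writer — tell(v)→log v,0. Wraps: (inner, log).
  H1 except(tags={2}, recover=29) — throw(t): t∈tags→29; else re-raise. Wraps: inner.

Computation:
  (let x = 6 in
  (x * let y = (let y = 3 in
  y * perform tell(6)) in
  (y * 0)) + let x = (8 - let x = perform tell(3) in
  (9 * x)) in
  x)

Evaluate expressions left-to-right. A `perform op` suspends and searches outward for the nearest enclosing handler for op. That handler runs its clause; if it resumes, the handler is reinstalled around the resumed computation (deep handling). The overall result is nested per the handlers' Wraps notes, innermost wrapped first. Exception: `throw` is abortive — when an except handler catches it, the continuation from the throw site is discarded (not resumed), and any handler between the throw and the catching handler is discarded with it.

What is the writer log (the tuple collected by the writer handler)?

Step-by-step:
tell(6) @ H0 ⇒ log+=6
tell(3) @ H0 ⇒ log+=3
H0 returns (8, (6, 3))
H1 returns (8, (6, 3))
= (8, (6, 3))

Answer: (6, 3)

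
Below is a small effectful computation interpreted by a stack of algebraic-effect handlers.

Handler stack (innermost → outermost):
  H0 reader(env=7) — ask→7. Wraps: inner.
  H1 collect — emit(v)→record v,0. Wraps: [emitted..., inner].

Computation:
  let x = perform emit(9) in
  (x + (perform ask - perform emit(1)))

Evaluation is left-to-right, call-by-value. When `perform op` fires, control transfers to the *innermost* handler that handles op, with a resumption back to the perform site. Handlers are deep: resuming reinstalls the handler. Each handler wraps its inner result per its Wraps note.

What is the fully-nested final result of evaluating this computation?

Answer: [9, 1, 7]

Working:
emit(9) @ H1 ⇒ out+=9
ask @ H0 ⇒ 7
emit(1) @ H1 ⇒ out+=1
H0 returns 7
H1 returns [9, 1, 7]
= [9, 1, 7]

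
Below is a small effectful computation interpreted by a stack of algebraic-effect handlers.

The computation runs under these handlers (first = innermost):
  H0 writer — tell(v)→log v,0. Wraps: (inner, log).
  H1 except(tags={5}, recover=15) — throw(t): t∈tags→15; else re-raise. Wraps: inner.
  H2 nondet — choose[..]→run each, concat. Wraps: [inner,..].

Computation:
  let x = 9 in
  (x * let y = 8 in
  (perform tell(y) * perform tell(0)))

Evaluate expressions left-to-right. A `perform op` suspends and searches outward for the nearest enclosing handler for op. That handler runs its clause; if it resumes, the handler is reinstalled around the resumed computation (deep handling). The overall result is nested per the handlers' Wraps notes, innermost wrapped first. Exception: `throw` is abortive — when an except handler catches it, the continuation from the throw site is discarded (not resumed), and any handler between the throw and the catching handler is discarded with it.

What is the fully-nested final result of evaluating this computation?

Answer: [(0, (8, 0))]

Step-by-step:
tell(8) @ H0 ⇒ log+=8
tell(0) @ H0 ⇒ log+=0
H0 returns (0, (8, 0))
H1 returns (0, (8, 0))
H2 returns [(0, (8, 0))]
= [(0, (8, 0))]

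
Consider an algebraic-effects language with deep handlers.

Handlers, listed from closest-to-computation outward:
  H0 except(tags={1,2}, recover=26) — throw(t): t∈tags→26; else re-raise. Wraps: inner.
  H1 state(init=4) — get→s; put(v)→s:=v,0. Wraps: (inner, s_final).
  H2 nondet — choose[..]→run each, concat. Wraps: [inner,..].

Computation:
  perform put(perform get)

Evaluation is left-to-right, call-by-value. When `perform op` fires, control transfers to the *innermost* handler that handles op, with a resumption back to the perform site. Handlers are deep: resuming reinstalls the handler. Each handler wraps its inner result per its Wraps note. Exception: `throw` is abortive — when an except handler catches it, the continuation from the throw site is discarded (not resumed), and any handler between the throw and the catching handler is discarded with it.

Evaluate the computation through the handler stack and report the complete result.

Working:
get @ H1 ⇒ 4
put(4) @ H1 ⇒ s:=4
H0 returns 0
H1 returns (0, 4)
H2 returns [(0, 4)]
= [(0, 4)]

Answer: [(0, 4)]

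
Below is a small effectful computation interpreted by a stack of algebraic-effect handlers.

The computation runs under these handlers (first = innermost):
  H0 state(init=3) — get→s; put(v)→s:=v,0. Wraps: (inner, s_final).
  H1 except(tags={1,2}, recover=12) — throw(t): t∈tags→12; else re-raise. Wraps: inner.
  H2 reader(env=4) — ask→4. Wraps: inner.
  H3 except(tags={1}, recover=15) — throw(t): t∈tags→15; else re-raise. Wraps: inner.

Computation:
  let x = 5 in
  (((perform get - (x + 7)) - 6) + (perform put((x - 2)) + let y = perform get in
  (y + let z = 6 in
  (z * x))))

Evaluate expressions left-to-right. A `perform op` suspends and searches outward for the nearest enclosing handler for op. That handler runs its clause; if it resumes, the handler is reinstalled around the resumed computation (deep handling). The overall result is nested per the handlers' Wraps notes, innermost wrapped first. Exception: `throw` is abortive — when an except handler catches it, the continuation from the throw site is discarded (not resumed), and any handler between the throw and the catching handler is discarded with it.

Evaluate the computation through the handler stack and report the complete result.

Evaluation trace:
get @ H0 ⇒ 3
put(3) @ H0 ⇒ s:=3
get @ H0 ⇒ 3
H0 returns (18, 3)
H1 returns (18, 3)
H2 returns (18, 3)
H3 returns (18, 3)
= (18, 3)

Answer: (18, 3)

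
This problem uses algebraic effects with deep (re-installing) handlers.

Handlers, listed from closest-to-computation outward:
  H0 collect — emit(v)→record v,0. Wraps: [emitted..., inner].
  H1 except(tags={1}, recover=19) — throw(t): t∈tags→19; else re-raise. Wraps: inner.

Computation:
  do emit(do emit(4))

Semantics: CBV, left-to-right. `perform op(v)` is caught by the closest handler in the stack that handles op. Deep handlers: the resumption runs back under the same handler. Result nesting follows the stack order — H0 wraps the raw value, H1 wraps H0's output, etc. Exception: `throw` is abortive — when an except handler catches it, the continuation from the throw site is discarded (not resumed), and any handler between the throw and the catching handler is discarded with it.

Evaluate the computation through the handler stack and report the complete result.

Answer: [4, 0, 0]

Evaluation trace:
emit(4) @ H0 ⇒ out+=4
emit(0) @ H0 ⇒ out+=0
H0 returns [4, 0, 0]
H1 returns [4, 0, 0]
= [4, 0, 0]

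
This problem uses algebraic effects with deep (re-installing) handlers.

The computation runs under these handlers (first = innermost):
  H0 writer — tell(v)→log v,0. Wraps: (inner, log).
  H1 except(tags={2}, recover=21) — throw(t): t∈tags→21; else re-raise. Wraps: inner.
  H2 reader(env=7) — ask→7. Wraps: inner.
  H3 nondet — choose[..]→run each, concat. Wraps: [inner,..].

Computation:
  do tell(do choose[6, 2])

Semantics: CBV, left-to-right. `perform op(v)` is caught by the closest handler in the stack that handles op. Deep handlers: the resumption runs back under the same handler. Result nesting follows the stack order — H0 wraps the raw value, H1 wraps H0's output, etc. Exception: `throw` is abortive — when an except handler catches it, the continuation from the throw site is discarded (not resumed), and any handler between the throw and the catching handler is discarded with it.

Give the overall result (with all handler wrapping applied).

Answer: [(0, (6)), (0, (2))]

Working:
choose[6, 2] @ H3
  branch[0] choose=6:
    tell(6) @ H0 ⇒ log+=6
    H0 returns (0, (6))
    H1 returns (0, (6))
    H2 returns (0, (6))
    H3 returns [(0, (6))]
  branch[1] choose=2:
    tell(2) @ H0 ⇒ log+=2
    H0 returns (0, (2))
    H1 returns (0, (2))
    H2 returns (0, (2))
    H3 returns [(0, (2))]
= [(0, (6)), (0, (2))]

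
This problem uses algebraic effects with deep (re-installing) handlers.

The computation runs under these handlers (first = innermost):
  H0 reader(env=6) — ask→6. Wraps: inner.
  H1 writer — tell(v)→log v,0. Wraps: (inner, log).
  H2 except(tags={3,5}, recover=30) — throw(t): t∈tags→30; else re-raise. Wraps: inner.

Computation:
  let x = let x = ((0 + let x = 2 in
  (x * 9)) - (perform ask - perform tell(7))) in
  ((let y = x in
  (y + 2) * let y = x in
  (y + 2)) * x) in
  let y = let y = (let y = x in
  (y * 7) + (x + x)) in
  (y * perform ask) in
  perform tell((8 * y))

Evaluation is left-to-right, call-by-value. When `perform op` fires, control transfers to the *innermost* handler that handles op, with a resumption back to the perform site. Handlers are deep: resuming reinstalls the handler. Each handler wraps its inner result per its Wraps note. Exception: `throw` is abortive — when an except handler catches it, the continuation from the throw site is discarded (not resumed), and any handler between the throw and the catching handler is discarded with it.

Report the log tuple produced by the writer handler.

Answer: (7, 1016064)

Working:
ask @ H0 ⇒ 6
tell(7) @ H1 ⇒ log+=7
ask @ H0 ⇒ 6
tell(1016064) @ H1 ⇒ log+=1016064
H0 returns 0
H1 returns (0, (7, 1016064))
H2 returns (0, (7, 1016064))
= (0, (7, 1016064))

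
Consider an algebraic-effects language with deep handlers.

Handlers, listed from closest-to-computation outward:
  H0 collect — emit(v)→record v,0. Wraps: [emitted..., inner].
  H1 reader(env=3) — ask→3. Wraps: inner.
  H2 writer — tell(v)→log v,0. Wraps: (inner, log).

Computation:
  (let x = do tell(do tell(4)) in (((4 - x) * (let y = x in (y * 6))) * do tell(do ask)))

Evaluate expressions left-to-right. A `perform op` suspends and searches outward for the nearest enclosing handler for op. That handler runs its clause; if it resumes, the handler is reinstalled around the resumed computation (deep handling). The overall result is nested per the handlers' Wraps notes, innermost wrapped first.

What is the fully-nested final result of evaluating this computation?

Answer: ([0], (4, 0, 3))

Working:
tell(4) @ H2 ⇒ log+=4
tell(0) @ H2 ⇒ log+=0
ask @ H1 ⇒ 3
tell(3) @ H2 ⇒ log+=3
H0 returns [0]
H1 returns [0]
H2 returns ([0], (4, 0, 3))
= ([0], (4, 0, 3))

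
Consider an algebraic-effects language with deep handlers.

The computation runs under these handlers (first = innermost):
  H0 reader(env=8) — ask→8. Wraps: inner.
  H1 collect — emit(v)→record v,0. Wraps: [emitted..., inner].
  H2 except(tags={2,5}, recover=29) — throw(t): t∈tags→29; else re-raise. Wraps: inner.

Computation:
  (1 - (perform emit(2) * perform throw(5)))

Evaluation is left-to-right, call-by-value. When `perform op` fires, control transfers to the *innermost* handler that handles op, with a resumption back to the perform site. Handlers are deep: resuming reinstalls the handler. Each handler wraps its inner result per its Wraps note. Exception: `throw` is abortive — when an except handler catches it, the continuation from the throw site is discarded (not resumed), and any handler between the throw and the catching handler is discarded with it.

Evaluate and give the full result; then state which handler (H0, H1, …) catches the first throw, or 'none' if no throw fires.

Answer: 29 ; first throw caught by: H2

Step-by-step:
emit(2) @ H1 ⇒ out+=2
throw(5) @ H2 caught ⇒ 29
= 29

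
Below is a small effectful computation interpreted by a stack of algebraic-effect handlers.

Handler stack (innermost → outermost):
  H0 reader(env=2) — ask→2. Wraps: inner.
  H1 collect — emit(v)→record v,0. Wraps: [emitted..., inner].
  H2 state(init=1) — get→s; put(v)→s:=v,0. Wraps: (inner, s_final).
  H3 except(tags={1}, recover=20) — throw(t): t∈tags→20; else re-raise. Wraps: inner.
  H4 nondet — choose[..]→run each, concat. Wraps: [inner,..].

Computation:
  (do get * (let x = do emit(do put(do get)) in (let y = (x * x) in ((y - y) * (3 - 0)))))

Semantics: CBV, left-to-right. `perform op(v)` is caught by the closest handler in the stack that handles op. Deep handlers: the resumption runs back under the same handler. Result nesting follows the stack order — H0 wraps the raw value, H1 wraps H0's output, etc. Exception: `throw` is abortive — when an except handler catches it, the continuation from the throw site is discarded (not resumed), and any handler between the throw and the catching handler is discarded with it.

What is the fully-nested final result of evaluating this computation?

Answer: [([0, 0], 1)]

Evaluation trace:
get @ H2 ⇒ 1
get @ H2 ⇒ 1
put(1) @ H2 ⇒ s:=1
emit(0) @ H1 ⇒ out+=0
H0 returns 0
H1 returns [0, 0]
H2 returns ([0, 0], 1)
H3 returns ([0, 0], 1)
H4 returns [([0, 0], 1)]
= [([0, 0], 1)]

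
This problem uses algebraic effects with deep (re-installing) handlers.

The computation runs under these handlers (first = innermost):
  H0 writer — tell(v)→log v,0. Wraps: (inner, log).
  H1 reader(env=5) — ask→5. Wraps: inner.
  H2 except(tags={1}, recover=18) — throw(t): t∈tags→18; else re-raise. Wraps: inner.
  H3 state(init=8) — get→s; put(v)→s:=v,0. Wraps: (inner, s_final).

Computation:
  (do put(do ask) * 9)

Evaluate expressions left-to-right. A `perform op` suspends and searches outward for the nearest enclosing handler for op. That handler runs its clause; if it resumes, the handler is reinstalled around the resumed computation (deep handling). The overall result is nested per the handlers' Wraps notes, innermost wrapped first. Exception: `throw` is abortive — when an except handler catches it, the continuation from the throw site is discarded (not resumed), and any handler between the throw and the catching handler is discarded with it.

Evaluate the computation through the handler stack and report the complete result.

Answer: ((0, ()), 5)

Working:
ask @ H1 ⇒ 5
put(5) @ H3 ⇒ s:=5
H0 returns (0, ())
H1 returns (0, ())
H2 returns (0, ())
H3 returns ((0, ()), 5)
= ((0, ()), 5)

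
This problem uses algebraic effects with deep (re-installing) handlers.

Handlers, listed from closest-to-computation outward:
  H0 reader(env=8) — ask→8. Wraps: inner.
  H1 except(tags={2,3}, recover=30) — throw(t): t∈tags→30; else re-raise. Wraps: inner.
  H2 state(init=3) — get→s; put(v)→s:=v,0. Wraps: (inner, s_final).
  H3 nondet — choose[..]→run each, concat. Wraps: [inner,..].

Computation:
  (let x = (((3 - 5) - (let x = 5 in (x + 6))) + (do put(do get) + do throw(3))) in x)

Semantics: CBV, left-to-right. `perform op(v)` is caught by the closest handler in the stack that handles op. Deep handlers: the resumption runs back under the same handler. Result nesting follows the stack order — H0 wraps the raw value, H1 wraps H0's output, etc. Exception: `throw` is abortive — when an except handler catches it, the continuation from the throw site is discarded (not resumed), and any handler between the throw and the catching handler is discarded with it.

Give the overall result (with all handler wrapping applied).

Working:
get @ H2 ⇒ 3
put(3) @ H2 ⇒ s:=3
throw(3) @ H1 caught ⇒ 30
H2 returns (30, 3)
H3 returns [(30, 3)]
= [(30, 3)]

Answer: [(30, 3)]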